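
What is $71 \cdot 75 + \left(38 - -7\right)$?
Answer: $5370$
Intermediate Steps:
$71 \cdot 75 + \left(38 - -7\right) = 5325 + \left(38 + 7\right) = 5325 + 45 = 5370$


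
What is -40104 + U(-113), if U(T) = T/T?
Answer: -40103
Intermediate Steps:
U(T) = 1
-40104 + U(-113) = -40104 + 1 = -40103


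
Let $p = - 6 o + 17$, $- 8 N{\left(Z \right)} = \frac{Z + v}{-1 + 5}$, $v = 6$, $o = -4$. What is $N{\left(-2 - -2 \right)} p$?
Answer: $- \frac{123}{16} \approx -7.6875$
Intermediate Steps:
$N{\left(Z \right)} = - \frac{3}{16} - \frac{Z}{32}$ ($N{\left(Z \right)} = - \frac{\left(Z + 6\right) \frac{1}{-1 + 5}}{8} = - \frac{\left(6 + Z\right) \frac{1}{4}}{8} = - \frac{\frac{3}{2} + \frac{Z}{4}}{8} = - \frac{3}{16} - \frac{Z}{32}$)
$p = 41$ ($p = \left(-6\right) \left(-4\right) + 17 = 24 + 17 = 41$)
$N{\left(-2 - -2 \right)} p = \left(- \frac{3}{16} - \frac{-2 - -2}{32}\right) 41 = \left(- \frac{3}{16} - \frac{-2 + 2}{32}\right) 41 = \left(- \frac{3}{16} - 0\right) 41 = \left(- \frac{3}{16} + 0\right) 41 = \left(- \frac{3}{16}\right) 41 = - \frac{123}{16}$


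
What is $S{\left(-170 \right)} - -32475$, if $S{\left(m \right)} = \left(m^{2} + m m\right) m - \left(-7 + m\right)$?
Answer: $-9793348$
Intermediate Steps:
$S{\left(m \right)} = 7 - m + 2 m^{3}$ ($S{\left(m \right)} = \left(m^{2} + m^{2}\right) m - \left(-7 + m\right) = 2 m^{2} m - \left(-7 + m\right) = 2 m^{3} - \left(-7 + m\right) = 7 - m + 2 m^{3}$)
$S{\left(-170 \right)} - -32475 = \left(7 - -170 + 2 \left(-170\right)^{3}\right) - -32475 = \left(7 + 170 + 2 \left(-4913000\right)\right) + 32475 = \left(7 + 170 - 9826000\right) + 32475 = -9825823 + 32475 = -9793348$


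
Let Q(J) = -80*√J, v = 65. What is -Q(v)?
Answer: 80*√65 ≈ 644.98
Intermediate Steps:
-Q(v) = -(-80)*√65 = 80*√65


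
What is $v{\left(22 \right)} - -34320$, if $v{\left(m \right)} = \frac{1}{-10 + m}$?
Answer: $\frac{411841}{12} \approx 34320.0$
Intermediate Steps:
$v{\left(22 \right)} - -34320 = \frac{1}{-10 + 22} - -34320 = \frac{1}{12} + 34320 = \frac{411841}{12}$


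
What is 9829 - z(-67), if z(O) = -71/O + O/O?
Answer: 658405/67 ≈ 9826.9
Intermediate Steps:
z(O) = 1 - 71/O (z(O) = -71/O + 1 = 1 - 71/O)
9829 - z(-67) = 9829 - (-71 - 67)/(-67) = 9829 - (-1)*(-138)/67 = 9829 - 1*138/67 = 9829 - 138/67 = 658405/67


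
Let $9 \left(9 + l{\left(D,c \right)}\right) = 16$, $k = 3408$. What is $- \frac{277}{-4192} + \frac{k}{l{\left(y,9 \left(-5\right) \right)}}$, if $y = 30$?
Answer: $- \frac{128559019}{272480} \approx -471.81$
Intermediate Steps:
$l{\left(D,c \right)} = - \frac{65}{9}$ ($l{\left(D,c \right)} = -9 + \frac{1}{9} \cdot 16 = -9 + \frac{16}{9} = - \frac{65}{9}$)
$- \frac{277}{-4192} + \frac{k}{l{\left(y,9 \left(-5\right) \right)}} = - \frac{277}{-4192} + \frac{3408}{- \frac{65}{9}} = \left(-277\right) \left(- \frac{1}{4192}\right) + 3408 \left(- \frac{9}{65}\right) = \frac{277}{4192} - \frac{30672}{65} = - \frac{128559019}{272480}$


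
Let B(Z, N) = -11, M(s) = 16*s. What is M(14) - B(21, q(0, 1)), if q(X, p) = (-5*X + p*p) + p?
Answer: 235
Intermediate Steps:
q(X, p) = p + p² - 5*X (q(X, p) = (-5*X + p²) + p = (p² - 5*X) + p = p + p² - 5*X)
M(14) - B(21, q(0, 1)) = 16*14 - 1*(-11) = 224 + 11 = 235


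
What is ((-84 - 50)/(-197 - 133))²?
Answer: 4489/27225 ≈ 0.16489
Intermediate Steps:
((-84 - 50)/(-197 - 133))² = (-134/(-330))² = (-134*(-1/330))² = (67/165)² = 4489/27225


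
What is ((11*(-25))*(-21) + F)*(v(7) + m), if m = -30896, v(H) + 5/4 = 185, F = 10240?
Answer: -1967426735/4 ≈ -4.9186e+8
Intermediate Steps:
v(H) = 735/4 (v(H) = -5/4 + 185 = 735/4)
((11*(-25))*(-21) + F)*(v(7) + m) = ((11*(-25))*(-21) + 10240)*(735/4 - 30896) = (-275*(-21) + 10240)*(-122849/4) = (5775 + 10240)*(-122849/4) = 16015*(-122849/4) = -1967426735/4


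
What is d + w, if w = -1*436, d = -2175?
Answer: -2611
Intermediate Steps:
w = -436
d + w = -2175 - 436 = -2611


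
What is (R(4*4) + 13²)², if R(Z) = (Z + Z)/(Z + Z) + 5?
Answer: 30625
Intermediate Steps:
R(Z) = 6 (R(Z) = (2*Z)/((2*Z)) + 5 = (2*Z)*(1/(2*Z)) + 5 = 1 + 5 = 6)
(R(4*4) + 13²)² = (6 + 13²)² = (6 + 169)² = 175² = 30625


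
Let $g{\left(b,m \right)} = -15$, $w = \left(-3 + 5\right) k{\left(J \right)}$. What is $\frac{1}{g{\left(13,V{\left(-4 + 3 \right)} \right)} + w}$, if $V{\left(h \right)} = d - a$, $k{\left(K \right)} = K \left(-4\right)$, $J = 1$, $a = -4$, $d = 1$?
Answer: $- \frac{1}{23} \approx -0.043478$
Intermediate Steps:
$k{\left(K \right)} = - 4 K$
$V{\left(h \right)} = 5$ ($V{\left(h \right)} = 1 - -4 = 1 + 4 = 5$)
$w = -8$ ($w = \left(-3 + 5\right) \left(\left(-4\right) 1\right) = 2 \left(-4\right) = -8$)
$\frac{1}{g{\left(13,V{\left(-4 + 3 \right)} \right)} + w} = \frac{1}{-15 - 8} = \frac{1}{-23} = - \frac{1}{23}$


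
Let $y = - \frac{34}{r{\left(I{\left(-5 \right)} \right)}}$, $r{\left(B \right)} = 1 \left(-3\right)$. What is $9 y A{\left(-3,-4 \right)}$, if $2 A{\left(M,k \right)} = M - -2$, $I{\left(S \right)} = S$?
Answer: $-51$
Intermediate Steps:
$r{\left(B \right)} = -3$
$y = \frac{34}{3}$ ($y = - \frac{34}{-3} = \left(-34\right) \left(- \frac{1}{3}\right) = \frac{34}{3} \approx 11.333$)
$A{\left(M,k \right)} = 1 + \frac{M}{2}$ ($A{\left(M,k \right)} = \frac{M - -2}{2} = \frac{M + 2}{2} = \frac{2 + M}{2} = 1 + \frac{M}{2}$)
$9 y A{\left(-3,-4 \right)} = 9 \cdot \frac{34}{3} \left(1 + \frac{1}{2} \left(-3\right)\right) = 102 \left(1 - \frac{3}{2}\right) = 102 \left(- \frac{1}{2}\right) = -51$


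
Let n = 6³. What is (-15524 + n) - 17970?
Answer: -33278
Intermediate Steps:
n = 216
(-15524 + n) - 17970 = (-15524 + 216) - 17970 = -15308 - 17970 = -33278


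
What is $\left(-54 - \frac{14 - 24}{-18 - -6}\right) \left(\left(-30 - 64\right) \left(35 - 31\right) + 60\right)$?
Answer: $\frac{51982}{3} \approx 17327.0$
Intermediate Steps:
$\left(-54 - \frac{14 - 24}{-18 - -6}\right) \left(\left(-30 - 64\right) \left(35 - 31\right) + 60\right) = \left(-54 - - \frac{10}{-18 + \left(-11 + 17\right)}\right) \left(\left(-94\right) 4 + 60\right) = \left(-54 - - \frac{10}{-18 + 6}\right) \left(-376 + 60\right) = \left(-54 - - \frac{10}{-12}\right) \left(-316\right) = \left(-54 - \left(-10\right) \left(- \frac{1}{12}\right)\right) \left(-316\right) = \left(-54 - \frac{5}{6}\right) \left(-316\right) = \left(- \frac{329}{6}\right) \left(-316\right) = \frac{51982}{3}$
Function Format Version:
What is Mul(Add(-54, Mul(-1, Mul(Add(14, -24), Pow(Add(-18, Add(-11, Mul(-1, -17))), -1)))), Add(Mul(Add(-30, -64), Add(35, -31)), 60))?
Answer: Rational(51982, 3) ≈ 17327.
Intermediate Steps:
Mul(Add(-54, Mul(-1, Mul(Add(14, -24), Pow(Add(-18, Add(-11, Mul(-1, -17))), -1)))), Add(Mul(Add(-30, -64), Add(35, -31)), 60)) = Mul(Add(-54, Mul(-1, Mul(-10, Pow(Add(-18, Add(-11, 17)), -1)))), Add(Mul(-94, 4), 60)) = Mul(Add(-54, Mul(-1, Mul(-10, Pow(Add(-18, 6), -1)))), Add(-376, 60)) = Mul(Add(-54, Mul(-1, Mul(-10, Pow(-12, -1)))), -316) = Mul(Add(-54, Mul(-1, Mul(-10, Rational(-1, 12)))), -316) = Mul(Add(-54, Mul(-1, Rational(5, 6))), -316) = Mul(Add(-54, Rational(-5, 6)), -316) = Mul(Rational(-329, 6), -316) = Rational(51982, 3)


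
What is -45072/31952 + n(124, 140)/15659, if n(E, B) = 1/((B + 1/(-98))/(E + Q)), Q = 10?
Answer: -86448301879/61286737791 ≈ -1.4106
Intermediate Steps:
n(E, B) = (10 + E)/(-1/98 + B) (n(E, B) = 1/((B + 1/(-98))/(E + 10)) = 1/((B - 1/98)/(10 + E)) = 1/((-1/98 + B)/(10 + E)) = (10 + E)/(-1/98 + B))
-45072/31952 + n(124, 140)/15659 = -45072/31952 + (98*(10 + 124)/(-1 + 98*140))/15659 = -45072*1/31952 + (98*134/(-1 + 13720))*(1/15659) = -2817/1997 + (98*134/13719)*(1/15659) = -2817/1997 + (98*(1/13719)*134)*(1/15659) = -2817/1997 + (13132/13719)*(1/15659) = -2817/1997 + 1876/30689403 = -86448301879/61286737791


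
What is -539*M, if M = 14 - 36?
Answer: 11858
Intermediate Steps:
M = -22
-539*M = -539*(-22) = 11858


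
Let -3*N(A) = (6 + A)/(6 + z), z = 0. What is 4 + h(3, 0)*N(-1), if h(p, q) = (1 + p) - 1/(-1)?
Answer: 47/18 ≈ 2.6111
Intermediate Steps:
h(p, q) = 2 + p (h(p, q) = (1 + p) - 1*(-1) = (1 + p) + 1 = 2 + p)
N(A) = -1/3 - A/18 (N(A) = -(6 + A)/(3*(6 + 0)) = -(6 + A)/(3*6) = -(1 + A/6)/3 = -1/3 - A/18)
4 + h(3, 0)*N(-1) = 4 + (2 + 3)*(-1/3 - 1/18*(-1)) = 4 + 5*(-1/3 + 1/18) = 4 + 5*(-5/18) = 4 - 25/18 = 47/18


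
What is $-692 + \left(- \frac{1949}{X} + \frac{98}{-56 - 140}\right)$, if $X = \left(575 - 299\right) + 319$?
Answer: $- \frac{827973}{1190} \approx -695.78$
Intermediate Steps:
$X = 595$ ($X = 276 + 319 = 595$)
$-692 + \left(- \frac{1949}{X} + \frac{98}{-56 - 140}\right) = -692 + \left(- \frac{1949}{595} + \frac{98}{-56 - 140}\right) = -692 + \left(\left(-1949\right) \frac{1}{595} + \frac{98}{-56 - 140}\right) = -692 - \left(\frac{1949}{595} - \frac{98}{-196}\right) = -692 + \left(- \frac{1949}{595} + 98 \left(- \frac{1}{196}\right)\right) = -692 - \frac{4493}{1190} = - \frac{827973}{1190}$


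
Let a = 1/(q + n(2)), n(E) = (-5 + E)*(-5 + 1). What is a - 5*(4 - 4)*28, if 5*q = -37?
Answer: 5/23 ≈ 0.21739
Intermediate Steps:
q = -37/5 (q = (1/5)*(-37) = -37/5 ≈ -7.4000)
n(E) = 20 - 4*E (n(E) = (-5 + E)*(-4) = 20 - 4*E)
a = 5/23 (a = 1/(-37/5 + (20 - 4*2)) = 1/(-37/5 + (20 - 8)) = 1/(-37/5 + 12) = 1/(23/5) = 5/23 ≈ 0.21739)
a - 5*(4 - 4)*28 = 5/23 - 5*(4 - 4)*28 = 5/23 - 5*0*28 = 5/23 + 0*28 = 5/23 + 0 = 5/23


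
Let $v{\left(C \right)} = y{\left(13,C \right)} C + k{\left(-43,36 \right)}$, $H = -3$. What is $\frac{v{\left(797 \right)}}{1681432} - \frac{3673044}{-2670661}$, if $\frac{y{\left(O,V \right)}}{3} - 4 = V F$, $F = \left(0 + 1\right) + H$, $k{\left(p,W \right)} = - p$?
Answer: $- \frac{59357263577}{67022908456} \approx -0.88563$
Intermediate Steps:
$F = -2$ ($F = \left(0 + 1\right) - 3 = 1 - 3 = -2$)
$y{\left(O,V \right)} = 12 - 6 V$ ($y{\left(O,V \right)} = 12 + 3 V \left(-2\right) = 12 + 3 \left(- 2 V\right) = 12 - 6 V$)
$v{\left(C \right)} = 43 + C \left(12 - 6 C\right)$ ($v{\left(C \right)} = \left(12 - 6 C\right) C - -43 = C \left(12 - 6 C\right) + 43 = 43 + C \left(12 - 6 C\right)$)
$\frac{v{\left(797 \right)}}{1681432} - \frac{3673044}{-2670661} = \frac{43 + 6 \cdot 797 \left(2 - 797\right)}{1681432} - \frac{3673044}{-2670661} = \left(43 + 6 \cdot 797 \left(2 - 797\right)\right) \frac{1}{1681432} - - \frac{3673044}{2670661} = \left(43 + 6 \cdot 797 \left(-795\right)\right) \frac{1}{1681432} + \frac{3673044}{2670661} = \left(43 - 3801690\right) \frac{1}{1681432} + \frac{3673044}{2670661} = \left(-3801647\right) \frac{1}{1681432} + \frac{3673044}{2670661} = - \frac{56741}{25096} + \frac{3673044}{2670661} = - \frac{59357263577}{67022908456}$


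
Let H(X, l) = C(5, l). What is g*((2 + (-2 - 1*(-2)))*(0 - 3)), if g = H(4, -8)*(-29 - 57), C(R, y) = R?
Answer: 2580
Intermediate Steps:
H(X, l) = 5
g = -430 (g = 5*(-29 - 57) = 5*(-86) = -430)
g*((2 + (-2 - 1*(-2)))*(0 - 3)) = -430*(2 + (-2 - 1*(-2)))*(0 - 3) = -430*(2 + (-2 + 2))*(-3) = -430*(2 + 0)*(-3) = -860*(-3) = -430*(-6) = 2580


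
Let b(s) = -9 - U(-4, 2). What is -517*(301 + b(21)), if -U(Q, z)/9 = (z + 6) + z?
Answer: -197494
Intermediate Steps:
U(Q, z) = -54 - 18*z (U(Q, z) = -9*((z + 6) + z) = -9*((6 + z) + z) = -9*(6 + 2*z) = -54 - 18*z)
b(s) = 81 (b(s) = -9 - (-54 - 18*2) = -9 - (-54 - 36) = -9 - 1*(-90) = -9 + 90 = 81)
-517*(301 + b(21)) = -517*(301 + 81) = -517*382 = -197494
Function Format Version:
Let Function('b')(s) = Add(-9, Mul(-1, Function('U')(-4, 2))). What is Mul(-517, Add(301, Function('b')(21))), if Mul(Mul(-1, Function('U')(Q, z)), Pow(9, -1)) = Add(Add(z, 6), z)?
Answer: -197494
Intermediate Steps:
Function('U')(Q, z) = Add(-54, Mul(-18, z)) (Function('U')(Q, z) = Mul(-9, Add(Add(z, 6), z)) = Mul(-9, Add(Add(6, z), z)) = Mul(-9, Add(6, Mul(2, z))) = Add(-54, Mul(-18, z)))
Function('b')(s) = 81 (Function('b')(s) = Add(-9, Mul(-1, Add(-54, Mul(-18, 2)))) = Add(-9, Mul(-1, Add(-54, -36))) = Add(-9, Mul(-1, -90)) = Add(-9, 90) = 81)
Mul(-517, Add(301, Function('b')(21))) = Mul(-517, Add(301, 81)) = Mul(-517, 382) = -197494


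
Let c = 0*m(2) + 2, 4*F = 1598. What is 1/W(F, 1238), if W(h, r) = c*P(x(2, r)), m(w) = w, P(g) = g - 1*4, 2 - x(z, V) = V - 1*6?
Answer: -1/2468 ≈ -0.00040519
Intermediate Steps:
F = 799/2 (F = (1/4)*1598 = 799/2 ≈ 399.50)
x(z, V) = 8 - V (x(z, V) = 2 - (V - 1*6) = 2 - (V - 6) = 2 - (-6 + V) = 2 + (6 - V) = 8 - V)
P(g) = -4 + g (P(g) = g - 4 = -4 + g)
c = 2 (c = 0*2 + 2 = 0 + 2 = 2)
W(h, r) = 8 - 2*r (W(h, r) = 2*(-4 + (8 - r)) = 2*(4 - r) = 8 - 2*r)
1/W(F, 1238) = 1/(8 - 2*1238) = 1/(8 - 2476) = 1/(-2468) = -1/2468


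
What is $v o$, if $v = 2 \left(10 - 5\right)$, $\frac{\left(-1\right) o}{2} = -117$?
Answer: $2340$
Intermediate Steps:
$o = 234$ ($o = \left(-2\right) \left(-117\right) = 234$)
$v = 10$ ($v = 2 \cdot 5 = 10$)
$v o = 10 \cdot 234 = 2340$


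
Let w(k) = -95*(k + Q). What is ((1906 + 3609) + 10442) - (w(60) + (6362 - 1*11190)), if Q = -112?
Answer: 15845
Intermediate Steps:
w(k) = 10640 - 95*k (w(k) = -95*(k - 112) = -95*(-112 + k) = 10640 - 95*k)
((1906 + 3609) + 10442) - (w(60) + (6362 - 1*11190)) = ((1906 + 3609) + 10442) - ((10640 - 95*60) + (6362 - 1*11190)) = (5515 + 10442) - ((10640 - 5700) + (6362 - 11190)) = 15957 - (4940 - 4828) = 15957 - 1*112 = 15957 - 112 = 15845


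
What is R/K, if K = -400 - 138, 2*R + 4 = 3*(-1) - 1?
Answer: 2/269 ≈ 0.0074349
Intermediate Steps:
R = -4 (R = -2 + (3*(-1) - 1)/2 = -2 + (-3 - 1)/2 = -2 + (1/2)*(-4) = -2 - 2 = -4)
K = -538
R/K = -4/(-538) = -4*(-1/538) = 2/269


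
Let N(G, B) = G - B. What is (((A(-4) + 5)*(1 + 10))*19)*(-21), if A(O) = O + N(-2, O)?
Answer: -13167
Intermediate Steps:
A(O) = -2 (A(O) = O + (-2 - O) = -2)
(((A(-4) + 5)*(1 + 10))*19)*(-21) = (((-2 + 5)*(1 + 10))*19)*(-21) = ((3*11)*19)*(-21) = (33*19)*(-21) = 627*(-21) = -13167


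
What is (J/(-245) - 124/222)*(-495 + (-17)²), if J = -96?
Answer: 934004/27195 ≈ 34.345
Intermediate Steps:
(J/(-245) - 124/222)*(-495 + (-17)²) = (-96/(-245) - 124/222)*(-495 + (-17)²) = (-96*(-1/245) - 124*1/222)*(-495 + 289) = (96/245 - 62/111)*(-206) = -4534/27195*(-206) = 934004/27195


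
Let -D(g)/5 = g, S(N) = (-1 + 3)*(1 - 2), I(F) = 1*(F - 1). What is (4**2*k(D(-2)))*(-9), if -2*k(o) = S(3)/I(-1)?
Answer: 72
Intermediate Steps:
I(F) = -1 + F (I(F) = 1*(-1 + F) = -1 + F)
S(N) = -2 (S(N) = 2*(-1) = -2)
D(g) = -5*g
k(o) = -1/2 (k(o) = -(-1)/(-1 - 1) = -(-1)/(-2) = -(-1)*(-1)/2 = -1/2*1 = -1/2)
(4**2*k(D(-2)))*(-9) = (4**2*(-1/2))*(-9) = (16*(-1/2))*(-9) = -8*(-9) = 72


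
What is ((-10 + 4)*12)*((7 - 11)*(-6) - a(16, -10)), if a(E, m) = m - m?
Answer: -1728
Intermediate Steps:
a(E, m) = 0
((-10 + 4)*12)*((7 - 11)*(-6) - a(16, -10)) = ((-10 + 4)*12)*((7 - 11)*(-6) - 1*0) = (-6*12)*(-4*(-6) + 0) = -72*(24 + 0) = -72*24 = -1728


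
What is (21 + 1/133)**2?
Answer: 7806436/17689 ≈ 441.32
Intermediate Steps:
(21 + 1/133)**2 = (2794/133)**2 = 7806436/17689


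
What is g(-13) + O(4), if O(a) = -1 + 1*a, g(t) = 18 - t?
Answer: 34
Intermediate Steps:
O(a) = -1 + a
g(-13) + O(4) = (18 - 1*(-13)) + (-1 + 4) = (18 + 13) + 3 = 31 + 3 = 34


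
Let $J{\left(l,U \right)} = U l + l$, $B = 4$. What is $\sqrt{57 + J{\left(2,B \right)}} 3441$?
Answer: $3441 \sqrt{67} \approx 28166.0$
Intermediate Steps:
$J{\left(l,U \right)} = l + U l$
$\sqrt{57 + J{\left(2,B \right)}} 3441 = \sqrt{57 + 2 \left(1 + 4\right)} 3441 = \sqrt{57 + 2 \cdot 5} \cdot 3441 = \sqrt{57 + 10} \cdot 3441 = \sqrt{67} \cdot 3441 = 3441 \sqrt{67}$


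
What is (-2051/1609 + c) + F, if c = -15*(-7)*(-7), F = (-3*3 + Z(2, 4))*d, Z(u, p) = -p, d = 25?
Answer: -1707591/1609 ≈ -1061.3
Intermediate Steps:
F = -325 (F = (-3*3 - 1*4)*25 = (-9 - 4)*25 = -13*25 = -325)
c = -735 (c = 105*(-7) = -735)
(-2051/1609 + c) + F = (-2051/1609 - 735) - 325 = -1184666/1609 - 325 = -1707591/1609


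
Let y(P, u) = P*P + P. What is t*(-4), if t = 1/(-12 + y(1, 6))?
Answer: ⅖ ≈ 0.40000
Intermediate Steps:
y(P, u) = P + P² (y(P, u) = P² + P = P + P²)
t = -⅒ (t = 1/(-12 + 1*(1 + 1)) = 1/(-12 + 1*2) = 1/(-12 + 2) = 1/(-10) = -⅒ ≈ -0.10000)
t*(-4) = -⅒*(-4) = ⅖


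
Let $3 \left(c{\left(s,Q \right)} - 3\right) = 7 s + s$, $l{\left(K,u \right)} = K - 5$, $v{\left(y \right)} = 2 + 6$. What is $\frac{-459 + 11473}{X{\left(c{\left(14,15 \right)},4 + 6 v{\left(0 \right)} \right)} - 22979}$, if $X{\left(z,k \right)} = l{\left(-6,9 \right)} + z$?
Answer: $- \frac{33042}{68849} \approx -0.47992$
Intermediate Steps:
$v{\left(y \right)} = 8$
$l{\left(K,u \right)} = -5 + K$ ($l{\left(K,u \right)} = K - 5 = -5 + K$)
$c{\left(s,Q \right)} = 3 + \frac{8 s}{3}$ ($c{\left(s,Q \right)} = 3 + \frac{7 s + s}{3} = 3 + \frac{8 s}{3}$)
$X{\left(z,k \right)} = -11 + z$ ($X{\left(z,k \right)} = \left(-5 - 6\right) + z = -11 + z$)
$\frac{-459 + 11473}{X{\left(c{\left(14,15 \right)},4 + 6 v{\left(0 \right)} \right)} - 22979} = \frac{-459 + 11473}{\left(-11 + \left(3 + \frac{8}{3} \cdot 14\right)\right) - 22979} = \frac{11014}{\left(-11 + \left(3 + \frac{112}{3}\right)\right) - 22979} = \frac{11014}{\left(-11 + \frac{121}{3}\right) - 22979} = \frac{11014}{\frac{88}{3} - 22979} = \frac{11014}{- \frac{68849}{3}} = 11014 \left(- \frac{3}{68849}\right) = - \frac{33042}{68849}$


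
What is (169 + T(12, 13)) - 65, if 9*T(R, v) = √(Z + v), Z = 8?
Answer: 104 + √21/9 ≈ 104.51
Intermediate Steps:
T(R, v) = √(8 + v)/9
(169 + T(12, 13)) - 65 = (169 + √(8 + 13)/9) - 65 = (169 + √21/9) - 65 = 104 + √21/9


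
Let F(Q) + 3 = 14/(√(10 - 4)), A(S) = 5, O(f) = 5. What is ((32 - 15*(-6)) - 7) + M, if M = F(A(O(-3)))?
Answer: 112 + 7*√6/3 ≈ 117.72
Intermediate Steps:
F(Q) = -3 + 7*√6/3 (F(Q) = -3 + 14/(√(10 - 4)) = -3 + 14/(√6) = -3 + 14*(√6/6) = -3 + 7*√6/3)
M = -3 + 7*√6/3 ≈ 2.7155
((32 - 15*(-6)) - 7) + M = ((32 - 15*(-6)) - 7) + (-3 + 7*√6/3) = ((32 - 1*(-90)) - 7) + (-3 + 7*√6/3) = ((32 + 90) - 7) + (-3 + 7*√6/3) = (122 - 7) + (-3 + 7*√6/3) = 115 + (-3 + 7*√6/3) = 112 + 7*√6/3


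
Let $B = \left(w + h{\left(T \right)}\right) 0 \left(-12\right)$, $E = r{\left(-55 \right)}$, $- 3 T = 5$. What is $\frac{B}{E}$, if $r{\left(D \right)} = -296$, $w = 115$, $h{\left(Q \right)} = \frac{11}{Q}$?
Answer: $0$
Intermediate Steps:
$T = - \frac{5}{3}$ ($T = \left(- \frac{1}{3}\right) 5 = - \frac{5}{3} \approx -1.6667$)
$E = -296$
$B = 0$ ($B = \left(115 + \frac{11}{- \frac{5}{3}}\right) 0 \left(-12\right) = \left(115 + 11 \left(- \frac{3}{5}\right)\right) 0 = \left(115 - \frac{33}{5}\right) 0 = \frac{542}{5} \cdot 0 = 0$)
$\frac{B}{E} = \frac{0}{-296} = 0 \left(- \frac{1}{296}\right) = 0$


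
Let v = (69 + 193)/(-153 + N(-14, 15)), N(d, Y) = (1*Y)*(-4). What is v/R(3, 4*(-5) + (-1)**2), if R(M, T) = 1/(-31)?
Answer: 8122/213 ≈ 38.131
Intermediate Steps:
R(M, T) = -1/31
N(d, Y) = -4*Y (N(d, Y) = Y*(-4) = -4*Y)
v = -262/213 (v = (69 + 193)/(-153 - 4*15) = 262/(-153 - 60) = 262/(-213) = 262*(-1/213) = -262/213 ≈ -1.2300)
v/R(3, 4*(-5) + (-1)**2) = -262/(213*(-1/31)) = -262/213*(-31) = 8122/213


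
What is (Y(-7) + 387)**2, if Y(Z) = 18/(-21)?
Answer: 7306209/49 ≈ 1.4911e+5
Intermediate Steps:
Y(Z) = -6/7 (Y(Z) = 18*(-1/21) = -6/7)
(Y(-7) + 387)**2 = (-6/7 + 387)**2 = (2703/7)**2 = 7306209/49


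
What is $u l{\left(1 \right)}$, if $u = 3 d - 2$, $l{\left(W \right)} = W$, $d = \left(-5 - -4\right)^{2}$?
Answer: $1$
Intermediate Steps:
$d = 1$ ($d = \left(-5 + 4\right)^{2} = \left(-1\right)^{2} = 1$)
$u = 1$ ($u = 3 \cdot 1 - 2 = 3 - 2 = 1$)
$u l{\left(1 \right)} = 1 \cdot 1 = 1$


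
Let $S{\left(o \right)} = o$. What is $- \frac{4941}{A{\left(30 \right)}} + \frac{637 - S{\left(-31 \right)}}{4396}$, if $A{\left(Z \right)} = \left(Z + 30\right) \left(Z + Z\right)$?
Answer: $- \frac{536551}{439600} \approx -1.2205$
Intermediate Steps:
$A{\left(Z \right)} = 2 Z \left(30 + Z\right)$ ($A{\left(Z \right)} = \left(30 + Z\right) 2 Z = 2 Z \left(30 + Z\right)$)
$- \frac{4941}{A{\left(30 \right)}} + \frac{637 - S{\left(-31 \right)}}{4396} = - \frac{4941}{2 \cdot 30 \left(30 + 30\right)} + \frac{637 - -31}{4396} = - \frac{4941}{2 \cdot 30 \cdot 60} + \left(637 + 31\right) \frac{1}{4396} = - \frac{4941}{3600} + 668 \cdot \frac{1}{4396} = \left(-4941\right) \frac{1}{3600} + \frac{167}{1099} = - \frac{549}{400} + \frac{167}{1099} = - \frac{536551}{439600}$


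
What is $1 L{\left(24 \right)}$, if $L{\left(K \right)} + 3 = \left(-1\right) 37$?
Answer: $-40$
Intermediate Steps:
$L{\left(K \right)} = -40$ ($L{\left(K \right)} = -3 - 37 = -40$)
$1 L{\left(24 \right)} = 1 \left(-40\right) = -40$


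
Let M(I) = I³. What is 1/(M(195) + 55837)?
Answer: 1/7470712 ≈ 1.3386e-7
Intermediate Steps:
1/(M(195) + 55837) = 1/(195³ + 55837) = 1/(7414875 + 55837) = 1/7470712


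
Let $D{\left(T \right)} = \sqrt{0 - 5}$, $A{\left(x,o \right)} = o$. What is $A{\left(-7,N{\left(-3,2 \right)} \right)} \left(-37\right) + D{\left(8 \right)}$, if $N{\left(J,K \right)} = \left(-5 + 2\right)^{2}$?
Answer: $-333 + i \sqrt{5} \approx -333.0 + 2.2361 i$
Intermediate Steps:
$N{\left(J,K \right)} = 9$ ($N{\left(J,K \right)} = \left(-3\right)^{2} = 9$)
$D{\left(T \right)} = i \sqrt{5}$ ($D{\left(T \right)} = \sqrt{-5} = i \sqrt{5}$)
$A{\left(-7,N{\left(-3,2 \right)} \right)} \left(-37\right) + D{\left(8 \right)} = 9 \left(-37\right) + i \sqrt{5} = -333 + i \sqrt{5}$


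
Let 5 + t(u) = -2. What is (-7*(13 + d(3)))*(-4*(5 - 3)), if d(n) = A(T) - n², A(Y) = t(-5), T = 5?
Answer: -168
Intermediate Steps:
t(u) = -7 (t(u) = -5 - 2 = -7)
A(Y) = -7
d(n) = -7 - n²
(-7*(13 + d(3)))*(-4*(5 - 3)) = (-7*(13 + (-7 - 1*3²)))*(-4*(5 - 3)) = (-7*(13 + (-7 - 1*9)))*(-4*2) = -7*(13 + (-7 - 9))*(-8) = -7*(13 - 16)*(-8) = -7*(-3)*(-8) = 21*(-8) = -168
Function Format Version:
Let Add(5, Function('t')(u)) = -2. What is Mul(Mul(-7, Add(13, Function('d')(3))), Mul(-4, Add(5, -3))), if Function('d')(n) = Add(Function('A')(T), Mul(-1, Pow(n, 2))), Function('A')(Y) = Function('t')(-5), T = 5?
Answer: -168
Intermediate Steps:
Function('t')(u) = -7 (Function('t')(u) = Add(-5, -2) = -7)
Function('A')(Y) = -7
Function('d')(n) = Add(-7, Mul(-1, Pow(n, 2)))
Mul(Mul(-7, Add(13, Function('d')(3))), Mul(-4, Add(5, -3))) = Mul(Mul(-7, Add(13, Add(-7, Mul(-1, Pow(3, 2))))), Mul(-4, Add(5, -3))) = Mul(Mul(-7, Add(13, Add(-7, Mul(-1, 9)))), Mul(-4, 2)) = Mul(Mul(-7, Add(13, Add(-7, -9))), -8) = Mul(Mul(-7, Add(13, -16)), -8) = Mul(Mul(-7, -3), -8) = Mul(21, -8) = -168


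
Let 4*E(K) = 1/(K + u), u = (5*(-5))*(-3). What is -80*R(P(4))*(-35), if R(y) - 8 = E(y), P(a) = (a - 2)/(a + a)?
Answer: 963600/43 ≈ 22409.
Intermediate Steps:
u = 75 (u = -25*(-3) = 75)
E(K) = 1/(4*(75 + K)) (E(K) = 1/(4*(K + 75)) = 1/(4*(75 + K)))
P(a) = (-2 + a)/(2*a) (P(a) = (-2 + a)/((2*a)) = (-2 + a)*(1/(2*a)) = (-2 + a)/(2*a))
R(y) = 8 + 1/(4*(75 + y))
-80*R(P(4))*(-35) = -20*(2401 + 32*((1/2)*(-2 + 4)/4))/(75 + (1/2)*(-2 + 4)/4)*(-35) = -20*(2401 + 32*((1/2)*(1/4)*2))/(75 + (1/2)*(1/4)*2)*(-35) = -20*(2401 + 32*(1/4))/(75 + 1/4)*(-35) = -20*(2401 + 8)/301/4*(-35) = -20*4*2409/301*(-35) = -80*2409/301*(-35) = -192720/301*(-35) = 963600/43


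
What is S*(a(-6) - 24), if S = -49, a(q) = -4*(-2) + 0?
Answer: 784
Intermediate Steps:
a(q) = 8 (a(q) = 8 + 0 = 8)
S*(a(-6) - 24) = -49*(8 - 24) = -49*(-16) = 784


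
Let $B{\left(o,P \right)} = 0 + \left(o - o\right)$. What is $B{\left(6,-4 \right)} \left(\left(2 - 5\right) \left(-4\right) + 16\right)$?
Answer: $0$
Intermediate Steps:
$B{\left(o,P \right)} = 0$ ($B{\left(o,P \right)} = 0 + 0 = 0$)
$B{\left(6,-4 \right)} \left(\left(2 - 5\right) \left(-4\right) + 16\right) = 0 \left(\left(2 - 5\right) \left(-4\right) + 16\right) = 0 \left(\left(-3\right) \left(-4\right) + 16\right) = 0 \left(12 + 16\right) = 0 \cdot 28 = 0$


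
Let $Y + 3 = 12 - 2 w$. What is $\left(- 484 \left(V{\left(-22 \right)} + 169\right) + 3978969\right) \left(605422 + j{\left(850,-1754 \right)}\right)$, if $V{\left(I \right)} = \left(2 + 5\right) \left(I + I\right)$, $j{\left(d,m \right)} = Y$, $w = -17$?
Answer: $2449859728925$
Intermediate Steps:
$Y = 43$ ($Y = -3 + \left(12 - -34\right) = -3 + \left(12 + 34\right) = -3 + 46 = 43$)
$j{\left(d,m \right)} = 43$
$V{\left(I \right)} = 14 I$ ($V{\left(I \right)} = 7 \cdot 2 I = 14 I$)
$\left(- 484 \left(V{\left(-22 \right)} + 169\right) + 3978969\right) \left(605422 + j{\left(850,-1754 \right)}\right) = \left(- 484 \left(14 \left(-22\right) + 169\right) + 3978969\right) \left(605422 + 43\right) = \left(- 484 \left(-308 + 169\right) + 3978969\right) 605465 = \left(\left(-484\right) \left(-139\right) + 3978969\right) 605465 = \left(67276 + 3978969\right) 605465 = 4046245 \cdot 605465 = 2449859728925$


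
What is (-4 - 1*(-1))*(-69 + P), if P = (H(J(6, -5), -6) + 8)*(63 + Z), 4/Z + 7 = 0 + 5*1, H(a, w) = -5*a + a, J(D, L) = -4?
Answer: -4185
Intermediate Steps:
H(a, w) = -4*a
Z = -2 (Z = 4/(-7 + (0 + 5*1)) = 4/(-7 + (0 + 5)) = 4/(-7 + 5) = 4/(-2) = 4*(-½) = -2)
P = 1464 (P = (-4*(-4) + 8)*(63 - 2) = (16 + 8)*61 = 24*61 = 1464)
(-4 - 1*(-1))*(-69 + P) = (-4 - 1*(-1))*(-69 + 1464) = (-4 + 1)*1395 = -3*1395 = -4185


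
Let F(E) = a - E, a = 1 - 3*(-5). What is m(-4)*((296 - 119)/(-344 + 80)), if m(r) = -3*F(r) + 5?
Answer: 295/8 ≈ 36.875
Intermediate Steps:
a = 16 (a = 1 + 15 = 16)
F(E) = 16 - E
m(r) = -43 + 3*r (m(r) = -3*(16 - r) + 5 = (-48 + 3*r) + 5 = -43 + 3*r)
m(-4)*((296 - 119)/(-344 + 80)) = (-43 + 3*(-4))*((296 - 119)/(-344 + 80)) = (-43 - 12)*(177/(-264)) = -9735*(-1)/264 = -55*(-59/88) = 295/8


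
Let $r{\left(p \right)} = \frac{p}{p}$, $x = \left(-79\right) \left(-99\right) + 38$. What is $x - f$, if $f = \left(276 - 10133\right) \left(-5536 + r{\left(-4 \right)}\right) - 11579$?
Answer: $-54539057$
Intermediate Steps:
$x = 7859$ ($x = 7821 + 38 = 7859$)
$r{\left(p \right)} = 1$
$f = 54546916$ ($f = \left(276 - 10133\right) \left(-5536 + 1\right) - 11579 = \left(-9857\right) \left(-5535\right) - 11579 = 54558495 - 11579 = 54546916$)
$x - f = 7859 - 54546916 = -54539057$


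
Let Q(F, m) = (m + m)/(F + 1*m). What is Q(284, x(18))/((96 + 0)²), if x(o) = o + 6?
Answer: 1/59136 ≈ 1.6910e-5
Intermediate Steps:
x(o) = 6 + o
Q(F, m) = 2*m/(F + m) (Q(F, m) = (2*m)/(F + m) = 2*m/(F + m))
Q(284, x(18))/((96 + 0)²) = (2*(6 + 18)/(284 + (6 + 18)))/((96 + 0)²) = (2*24/(284 + 24))/(96²) = (2*24/308)/9216 = (2*24*(1/308))*(1/9216) = (12/77)*(1/9216) = 1/59136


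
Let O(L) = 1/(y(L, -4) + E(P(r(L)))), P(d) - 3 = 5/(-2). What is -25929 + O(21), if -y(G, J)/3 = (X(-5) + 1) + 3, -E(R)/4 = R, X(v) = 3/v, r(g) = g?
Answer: -1581674/61 ≈ -25929.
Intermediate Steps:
P(d) = ½ (P(d) = 3 + 5/(-2) = 3 + 5*(-½) = 3 - 5/2 = ½)
E(R) = -4*R
y(G, J) = -51/5 (y(G, J) = -3*((3/(-5) + 1) + 3) = -3*((3*(-⅕) + 1) + 3) = -3*((-⅗ + 1) + 3) = -3*(⅖ + 3) = -3*17/5 = -51/5)
O(L) = -5/61 (O(L) = 1/(-51/5 - 4*½) = 1/(-51/5 - 2) = 1/(-61/5) = -5/61)
-25929 + O(21) = -25929 - 5/61 = -1581674/61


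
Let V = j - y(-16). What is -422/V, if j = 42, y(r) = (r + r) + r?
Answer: -211/45 ≈ -4.6889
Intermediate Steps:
y(r) = 3*r (y(r) = 2*r + r = 3*r)
V = 90 (V = 42 - 3*(-16) = 42 - 1*(-48) = 42 + 48 = 90)
-422/V = -422/90 = -422*1/90 = -211/45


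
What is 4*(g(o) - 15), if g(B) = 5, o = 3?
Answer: -40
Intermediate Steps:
4*(g(o) - 15) = 4*(5 - 15) = 4*(-10) = -40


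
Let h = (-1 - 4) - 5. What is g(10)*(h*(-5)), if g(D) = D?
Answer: 500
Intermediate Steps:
h = -10 (h = -5 - 5 = -10)
g(10)*(h*(-5)) = 10*(-10*(-5)) = 10*50 = 500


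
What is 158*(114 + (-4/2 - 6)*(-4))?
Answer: 23068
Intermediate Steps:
158*(114 + (-4/2 - 6)*(-4)) = 158*(114 + (-4*½ - 6)*(-4)) = 158*(114 + (-2 - 6)*(-4)) = 158*(114 - 8*(-4)) = 158*(114 + 32) = 158*146 = 23068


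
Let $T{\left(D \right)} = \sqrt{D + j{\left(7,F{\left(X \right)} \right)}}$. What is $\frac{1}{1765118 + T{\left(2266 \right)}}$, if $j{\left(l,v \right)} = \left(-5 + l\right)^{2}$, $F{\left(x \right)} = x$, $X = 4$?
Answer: $\frac{882559}{1557820775827} - \frac{\sqrt{2270}}{3115641551654} \approx 5.6652 \cdot 10^{-7}$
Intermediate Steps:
$T{\left(D \right)} = \sqrt{4 + D}$ ($T{\left(D \right)} = \sqrt{D + \left(-5 + 7\right)^{2}} = \sqrt{D + 2^{2}} = \sqrt{D + 4} = \sqrt{4 + D}$)
$\frac{1}{1765118 + T{\left(2266 \right)}} = \frac{1}{1765118 + \sqrt{4 + 2266}} = \frac{1}{1765118 + \sqrt{2270}}$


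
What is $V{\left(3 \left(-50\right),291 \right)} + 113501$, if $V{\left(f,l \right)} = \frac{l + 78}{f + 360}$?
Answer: $\frac{7945193}{70} \approx 1.135 \cdot 10^{5}$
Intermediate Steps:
$V{\left(f,l \right)} = \frac{78 + l}{360 + f}$
$V{\left(3 \left(-50\right),291 \right)} + 113501 = \frac{78 + 291}{360 + 3 \left(-50\right)} + 113501 = \frac{1}{360 - 150} \cdot 369 + 113501 = \frac{1}{210} \cdot 369 + 113501 = \frac{123}{70} + 113501 = \frac{7945193}{70}$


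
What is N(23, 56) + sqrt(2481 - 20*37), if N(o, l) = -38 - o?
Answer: -61 + sqrt(1741) ≈ -19.275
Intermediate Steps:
N(23, 56) + sqrt(2481 - 20*37) = (-38 - 1*23) + sqrt(2481 - 20*37) = (-38 - 23) + sqrt(2481 - 740) = -61 + sqrt(1741)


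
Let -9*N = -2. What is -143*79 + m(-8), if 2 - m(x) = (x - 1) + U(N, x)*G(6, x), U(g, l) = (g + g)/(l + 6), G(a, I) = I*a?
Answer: -33890/3 ≈ -11297.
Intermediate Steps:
N = 2/9 (N = -1/9*(-2) = 2/9 ≈ 0.22222)
U(g, l) = 2*g/(6 + l) (U(g, l) = (2*g)/(6 + l) = 2*g/(6 + l))
m(x) = 3 - x - 8*x/(3*(6 + x)) (m(x) = 2 - ((x - 1) + (2*(2/9)/(6 + x))*(x*6)) = 2 - ((-1 + x) + (4/(9*(6 + x)))*(6*x)) = 2 - ((-1 + x) + 8*x/(3*(6 + x))) = 2 - (-1 + x + 8*x/(3*(6 + x))) = 2 + (1 - x - 8*x/(3*(6 + x))) = 3 - x - 8*x/(3*(6 + x)))
-143*79 + m(-8) = -143*79 + (18 - 1*(-8)**2 - 17/3*(-8))/(6 - 8) = -11297 + (18 - 1*64 + 136/3)/(-2) = -11297 - (18 - 64 + 136/3)/2 = -11297 - 1/2*(-2/3) = -11297 + 1/3 = -33890/3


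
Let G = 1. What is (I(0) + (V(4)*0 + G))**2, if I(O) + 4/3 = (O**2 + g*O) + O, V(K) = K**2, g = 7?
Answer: 1/9 ≈ 0.11111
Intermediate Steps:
I(O) = -4/3 + O**2 + 8*O (I(O) = -4/3 + ((O**2 + 7*O) + O) = -4/3 + (O**2 + 8*O) = -4/3 + O**2 + 8*O)
(I(0) + (V(4)*0 + G))**2 = ((-4/3 + 0**2 + 8*0) + (4**2*0 + 1))**2 = ((-4/3 + 0 + 0) + (16*0 + 1))**2 = (-4/3 + (0 + 1))**2 = (-4/3 + 1)**2 = (-1/3)**2 = 1/9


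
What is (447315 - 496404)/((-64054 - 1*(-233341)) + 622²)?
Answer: -49089/556171 ≈ -0.088262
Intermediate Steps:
(447315 - 496404)/((-64054 - 1*(-233341)) + 622²) = -49089/((-64054 + 233341) + 386884) = -49089/(169287 + 386884) = -49089/556171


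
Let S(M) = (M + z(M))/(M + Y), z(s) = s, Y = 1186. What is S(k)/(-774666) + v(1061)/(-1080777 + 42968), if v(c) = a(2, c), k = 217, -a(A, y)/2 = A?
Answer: 1948508243/563974675775991 ≈ 3.4550e-6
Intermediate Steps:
a(A, y) = -2*A
S(M) = 2*M/(1186 + M) (S(M) = (M + M)/(M + 1186) = (2*M)/(1186 + M) = 2*M/(1186 + M))
v(c) = -4 (v(c) = -2*2 = -4)
S(k)/(-774666) + v(1061)/(-1080777 + 42968) = (2*217/(1186 + 217))/(-774666) - 4/(-1080777 + 42968) = (2*217/1403)*(-1/774666) - 4/(-1037809) = (2*217*(1/1403))*(-1/774666) - 4*(-1/1037809) = (434/1403)*(-1/774666) + 4/1037809 = -217/543428199 + 4/1037809 = 1948508243/563974675775991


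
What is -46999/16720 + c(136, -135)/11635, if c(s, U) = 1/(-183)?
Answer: -20014104503/7120061520 ≈ -2.8109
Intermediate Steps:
c(s, U) = -1/183
-46999/16720 + c(136, -135)/11635 = -46999/16720 - 1/183/11635 = -46999*1/16720 - 1/183*1/11635 = -46999/16720 - 1/2129205 = -20014104503/7120061520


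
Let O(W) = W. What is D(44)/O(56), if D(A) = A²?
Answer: 242/7 ≈ 34.571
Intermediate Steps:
D(44)/O(56) = 44²/56 = 1936*(1/56) = 242/7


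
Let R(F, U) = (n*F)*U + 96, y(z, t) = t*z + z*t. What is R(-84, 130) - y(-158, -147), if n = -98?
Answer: 1023804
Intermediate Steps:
y(z, t) = 2*t*z (y(z, t) = t*z + t*z = 2*t*z)
R(F, U) = 96 - 98*F*U (R(F, U) = (-98*F)*U + 96 = -98*F*U + 96 = 96 - 98*F*U)
R(-84, 130) - y(-158, -147) = (96 - 98*(-84)*130) - 2*(-147)*(-158) = (96 + 1070160) - 1*46452 = 1070256 - 46452 = 1023804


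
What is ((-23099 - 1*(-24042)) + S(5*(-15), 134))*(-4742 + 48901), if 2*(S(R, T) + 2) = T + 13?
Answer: 89598611/2 ≈ 4.4799e+7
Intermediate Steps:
S(R, T) = 9/2 + T/2 (S(R, T) = -2 + (T + 13)/2 = -2 + (13 + T)/2 = -2 + (13/2 + T/2) = 9/2 + T/2)
((-23099 - 1*(-24042)) + S(5*(-15), 134))*(-4742 + 48901) = ((-23099 - 1*(-24042)) + (9/2 + (½)*134))*(-4742 + 48901) = ((-23099 + 24042) + (9/2 + 67))*44159 = (943 + 143/2)*44159 = (2029/2)*44159 = 89598611/2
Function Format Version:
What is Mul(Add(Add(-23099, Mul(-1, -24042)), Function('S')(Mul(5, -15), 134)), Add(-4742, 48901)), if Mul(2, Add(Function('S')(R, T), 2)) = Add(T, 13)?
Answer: Rational(89598611, 2) ≈ 4.4799e+7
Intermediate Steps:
Function('S')(R, T) = Add(Rational(9, 2), Mul(Rational(1, 2), T)) (Function('S')(R, T) = Add(-2, Mul(Rational(1, 2), Add(T, 13))) = Add(-2, Mul(Rational(1, 2), Add(13, T))) = Add(-2, Add(Rational(13, 2), Mul(Rational(1, 2), T))) = Add(Rational(9, 2), Mul(Rational(1, 2), T)))
Mul(Add(Add(-23099, Mul(-1, -24042)), Function('S')(Mul(5, -15), 134)), Add(-4742, 48901)) = Mul(Add(Add(-23099, Mul(-1, -24042)), Add(Rational(9, 2), Mul(Rational(1, 2), 134))), Add(-4742, 48901)) = Mul(Add(Add(-23099, 24042), Add(Rational(9, 2), 67)), 44159) = Mul(Add(943, Rational(143, 2)), 44159) = Mul(Rational(2029, 2), 44159) = Rational(89598611, 2)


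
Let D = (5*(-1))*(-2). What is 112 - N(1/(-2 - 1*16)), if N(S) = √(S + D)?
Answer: 112 - √358/6 ≈ 108.85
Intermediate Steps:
D = 10 (D = -5*(-2) = 10)
N(S) = √(10 + S) (N(S) = √(S + 10) = √(10 + S))
112 - N(1/(-2 - 1*16)) = 112 - √(10 + 1/(-2 - 1*16)) = 112 - √(10 + 1/(-2 - 16)) = 112 - √(10 + 1/(-18)) = 112 - √(10 - 1/18) = 112 - √(179/18) = 112 - √358/6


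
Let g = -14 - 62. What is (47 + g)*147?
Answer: -4263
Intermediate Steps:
g = -76
(47 + g)*147 = (47 - 76)*147 = -29*147 = -4263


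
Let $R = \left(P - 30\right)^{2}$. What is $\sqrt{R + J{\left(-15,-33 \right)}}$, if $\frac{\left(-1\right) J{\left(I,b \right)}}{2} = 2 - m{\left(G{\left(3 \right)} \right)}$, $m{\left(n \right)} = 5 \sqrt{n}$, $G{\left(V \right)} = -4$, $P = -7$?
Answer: $\sqrt{1365 + 20 i} \approx 36.947 + 0.2707 i$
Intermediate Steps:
$J{\left(I,b \right)} = -4 + 20 i$ ($J{\left(I,b \right)} = - 2 \left(2 - 5 \sqrt{-4}\right) = - 2 \left(2 - 5 \cdot 2 i\right) = - 2 \left(2 - 10 i\right) = -4 + 20 i$)
$R = 1369$ ($R = \left(-7 - 30\right)^{2} = \left(-37\right)^{2} = 1369$)
$\sqrt{R + J{\left(-15,-33 \right)}} = \sqrt{1369 - \left(4 - 20 i\right)} = \sqrt{1365 + 20 i}$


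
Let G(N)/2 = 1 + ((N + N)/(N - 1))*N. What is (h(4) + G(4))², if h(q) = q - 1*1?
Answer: 6241/9 ≈ 693.44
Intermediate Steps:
h(q) = -1 + q (h(q) = q - 1 = -1 + q)
G(N) = 2 + 4*N²/(-1 + N) (G(N) = 2*(1 + ((N + N)/(N - 1))*N) = 2*(1 + ((2*N)/(-1 + N))*N) = 2*(1 + (2*N/(-1 + N))*N) = 2*(1 + 2*N²/(-1 + N)) = 2 + 4*N²/(-1 + N))
(h(4) + G(4))² = ((-1 + 4) + 2*(-1 + 4 + 2*4²)/(-1 + 4))² = (3 + 2*(-1 + 4 + 2*16)/3)² = (3 + 2*(⅓)*(-1 + 4 + 32))² = (3 + 2*(⅓)*35)² = (3 + 70/3)² = (79/3)² = 6241/9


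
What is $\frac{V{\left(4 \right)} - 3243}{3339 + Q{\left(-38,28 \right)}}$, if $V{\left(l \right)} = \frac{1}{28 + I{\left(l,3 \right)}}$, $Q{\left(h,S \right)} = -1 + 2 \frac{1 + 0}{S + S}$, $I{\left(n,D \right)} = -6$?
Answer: $- \frac{199766}{205623} \approx -0.97152$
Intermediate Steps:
$Q{\left(h,S \right)} = -1 + \frac{1}{S}$ ($Q{\left(h,S \right)} = -1 + 2 \cdot 1 \frac{1}{2 S} = -1 + 2 \frac{1}{2 S} = -1 + \frac{1}{S}$)
$V{\left(l \right)} = \frac{1}{22}$ ($V{\left(l \right)} = \frac{1}{28 - 6} = \frac{1}{22}$)
$\frac{V{\left(4 \right)} - 3243}{3339 + Q{\left(-38,28 \right)}} = \frac{\frac{1}{22} - 3243}{3339 + \frac{1 - 28}{28}} = - \frac{71345}{22 \left(3339 + \frac{1 - 28}{28}\right)} = - \frac{71345}{22 \left(3339 + \frac{1}{28} \left(-27\right)\right)} = - \frac{71345}{22 \left(3339 - \frac{27}{28}\right)} = - \frac{71345}{22 \cdot \frac{93465}{28}} = \left(- \frac{71345}{22}\right) \frac{28}{93465} = - \frac{199766}{205623}$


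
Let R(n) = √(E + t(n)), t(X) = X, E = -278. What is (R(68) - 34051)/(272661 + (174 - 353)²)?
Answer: -34051/304702 + I*√210/304702 ≈ -0.11175 + 4.7559e-5*I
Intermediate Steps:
R(n) = √(-278 + n)
(R(68) - 34051)/(272661 + (174 - 353)²) = (√(-278 + 68) - 34051)/(272661 + (174 - 353)²) = (√(-210) - 34051)/(272661 + (-179)²) = (I*√210 - 34051)/(272661 + 32041) = (-34051 + I*√210)/304702 = (-34051 + I*√210)*(1/304702) = -34051/304702 + I*√210/304702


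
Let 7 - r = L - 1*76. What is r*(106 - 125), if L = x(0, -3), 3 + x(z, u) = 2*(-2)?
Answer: -1710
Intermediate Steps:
x(z, u) = -7 (x(z, u) = -3 + 2*(-2) = -3 - 4 = -7)
L = -7
r = 90 (r = 7 - (-7 - 1*76) = 7 - (-7 - 76) = 7 - 1*(-83) = 7 + 83 = 90)
r*(106 - 125) = 90*(106 - 125) = 90*(-19) = -1710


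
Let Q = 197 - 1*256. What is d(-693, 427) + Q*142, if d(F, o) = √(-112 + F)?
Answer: -8378 + I*√805 ≈ -8378.0 + 28.373*I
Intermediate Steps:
Q = -59 (Q = 197 - 256 = -59)
d(-693, 427) + Q*142 = √(-112 - 693) - 59*142 = √(-805) - 8378 = I*√805 - 8378 = -8378 + I*√805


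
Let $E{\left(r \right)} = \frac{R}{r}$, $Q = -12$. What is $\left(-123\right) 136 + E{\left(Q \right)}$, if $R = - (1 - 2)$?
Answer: $- \frac{200737}{12} \approx -16728.0$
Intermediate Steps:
$R = 1$ ($R = \left(-1\right) \left(-1\right) = 1$)
$E{\left(r \right)} = \frac{1}{r}$ ($E{\left(r \right)} = 1 \frac{1}{r} = \frac{1}{r}$)
$\left(-123\right) 136 + E{\left(Q \right)} = \left(-123\right) 136 + \frac{1}{-12} = -16728 - \frac{1}{12} = - \frac{200737}{12}$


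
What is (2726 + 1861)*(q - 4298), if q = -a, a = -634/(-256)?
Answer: -2524964607/128 ≈ -1.9726e+7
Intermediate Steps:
a = 317/128 (a = -634*(-1/256) = 317/128 ≈ 2.4766)
q = -317/128 (q = -1*317/128 = -317/128 ≈ -2.4766)
(2726 + 1861)*(q - 4298) = (2726 + 1861)*(-317/128 - 4298) = 4587*(-550461/128) = -2524964607/128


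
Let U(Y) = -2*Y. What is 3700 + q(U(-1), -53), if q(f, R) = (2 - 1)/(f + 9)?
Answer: 40701/11 ≈ 3700.1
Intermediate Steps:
q(f, R) = 1/(9 + f)
3700 + q(U(-1), -53) = 3700 + 1/(9 - 2*(-1)) = 3700 + 1/(9 + 2) = 3700 + 1/11 = 40701/11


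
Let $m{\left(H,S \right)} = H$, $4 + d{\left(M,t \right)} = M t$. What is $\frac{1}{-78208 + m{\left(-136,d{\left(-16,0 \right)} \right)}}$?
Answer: $- \frac{1}{78344} \approx -1.2764 \cdot 10^{-5}$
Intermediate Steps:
$d{\left(M,t \right)} = -4 + M t$
$\frac{1}{-78208 + m{\left(-136,d{\left(-16,0 \right)} \right)}} = \frac{1}{-78208 - 136} = \frac{1}{-78344} = - \frac{1}{78344}$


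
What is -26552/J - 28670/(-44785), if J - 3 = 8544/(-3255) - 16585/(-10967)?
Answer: -1414906157799842/100579469679 ≈ -14068.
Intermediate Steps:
J = 22458294/11899195 (J = 3 + (8544/(-3255) - 16585/(-10967)) = 3 + (8544*(-1/3255) - 16585*(-1/10967)) = 3 + (-2848/1085 + 16585/10967) = 3 - 13239291/11899195 = 22458294/11899195 ≈ 1.8874)
-26552/J - 28670/(-44785) = -26552/22458294/11899195 - 28670/(-44785) = -26552*11899195/22458294 - 28670*(-1/44785) = -157973712820/11229147 + 5734/8957 = -1414906157799842/100579469679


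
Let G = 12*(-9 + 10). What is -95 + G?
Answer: -83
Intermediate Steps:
G = 12 (G = 12*1 = 12)
-95 + G = -95 + 12 = -83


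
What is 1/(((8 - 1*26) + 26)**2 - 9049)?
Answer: -1/8985 ≈ -0.00011130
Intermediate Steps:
1/(((8 - 1*26) + 26)**2 - 9049) = 1/(((8 - 26) + 26)**2 - 9049) = 1/((-18 + 26)**2 - 9049) = 1/(8**2 - 9049) = 1/(64 - 9049) = 1/(-8985) = -1/8985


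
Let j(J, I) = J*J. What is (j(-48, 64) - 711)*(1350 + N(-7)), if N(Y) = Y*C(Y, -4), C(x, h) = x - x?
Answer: 2150550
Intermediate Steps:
C(x, h) = 0
N(Y) = 0 (N(Y) = Y*0 = 0)
j(J, I) = J**2
(j(-48, 64) - 711)*(1350 + N(-7)) = ((-48)**2 - 711)*(1350 + 0) = (2304 - 711)*1350 = 1593*1350 = 2150550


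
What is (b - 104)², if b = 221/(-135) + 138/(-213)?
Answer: 1037833225081/91872225 ≈ 11296.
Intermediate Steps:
b = -21901/9585 (b = 221*(-1/135) + 138*(-1/213) = -221/135 - 46/71 = -21901/9585 ≈ -2.2849)
(b - 104)² = (-21901/9585 - 104)² = (-1018741/9585)² = 1037833225081/91872225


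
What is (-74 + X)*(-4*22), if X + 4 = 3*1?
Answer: 6600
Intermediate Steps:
X = -1 (X = -4 + 3*1 = -4 + 3 = -1)
(-74 + X)*(-4*22) = (-74 - 1)*(-4*22) = -75*(-88) = 6600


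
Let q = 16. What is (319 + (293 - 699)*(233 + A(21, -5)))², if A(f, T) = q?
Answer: 10155600625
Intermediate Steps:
A(f, T) = 16
(319 + (293 - 699)*(233 + A(21, -5)))² = (319 + (293 - 699)*(233 + 16))² = (319 - 406*249)² = (319 - 101094)² = (-100775)² = 10155600625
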